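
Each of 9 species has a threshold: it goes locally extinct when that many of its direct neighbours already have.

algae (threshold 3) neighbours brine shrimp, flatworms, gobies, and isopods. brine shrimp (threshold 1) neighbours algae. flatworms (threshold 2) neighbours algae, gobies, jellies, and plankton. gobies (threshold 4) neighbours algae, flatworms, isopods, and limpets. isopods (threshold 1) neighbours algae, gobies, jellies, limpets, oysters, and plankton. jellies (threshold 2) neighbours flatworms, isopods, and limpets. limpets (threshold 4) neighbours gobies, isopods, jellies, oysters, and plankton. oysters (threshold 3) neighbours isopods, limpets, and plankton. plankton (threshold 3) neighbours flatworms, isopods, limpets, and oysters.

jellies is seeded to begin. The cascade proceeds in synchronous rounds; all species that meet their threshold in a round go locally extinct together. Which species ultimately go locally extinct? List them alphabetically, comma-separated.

Round 1 — jellies goes locally extinct (initial).
Round 2 — checking thresholds:
  flatworms: 1 of 4 neighbours < 2, below threshold.
  isopods: 1 of 6 neighbours ≥ 1, goes locally extinct.
  limpets: 1 of 5 neighbours < 4, below threshold.
Round 3 — no new extinctions; cascade stops.

isopods, jellies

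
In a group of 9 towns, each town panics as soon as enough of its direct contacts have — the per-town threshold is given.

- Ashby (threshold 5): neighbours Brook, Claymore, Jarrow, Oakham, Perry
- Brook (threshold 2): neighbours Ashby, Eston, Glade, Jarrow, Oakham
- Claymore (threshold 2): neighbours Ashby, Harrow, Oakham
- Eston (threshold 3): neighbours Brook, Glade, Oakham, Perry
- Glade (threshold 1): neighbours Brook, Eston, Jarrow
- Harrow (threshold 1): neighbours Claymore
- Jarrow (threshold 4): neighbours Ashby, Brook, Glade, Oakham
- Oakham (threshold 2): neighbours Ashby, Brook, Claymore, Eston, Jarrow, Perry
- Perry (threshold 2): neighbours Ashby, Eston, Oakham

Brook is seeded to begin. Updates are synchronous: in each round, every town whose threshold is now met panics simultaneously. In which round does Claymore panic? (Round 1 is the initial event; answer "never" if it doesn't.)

Round 1 — Brook panics (initial).
Round 2 — checking thresholds:
  Ashby: 1 of 5 neighbours < 5, below threshold.
  Eston: 1 of 4 neighbours < 3, below threshold.
  Glade: 1 of 3 neighbours ≥ 1, panics.
  Jarrow: 1 of 4 neighbours < 4, below threshold.
  Oakham: 1 of 6 neighbours < 2, below threshold.
Round 3 — no new panics; cascade stops.

never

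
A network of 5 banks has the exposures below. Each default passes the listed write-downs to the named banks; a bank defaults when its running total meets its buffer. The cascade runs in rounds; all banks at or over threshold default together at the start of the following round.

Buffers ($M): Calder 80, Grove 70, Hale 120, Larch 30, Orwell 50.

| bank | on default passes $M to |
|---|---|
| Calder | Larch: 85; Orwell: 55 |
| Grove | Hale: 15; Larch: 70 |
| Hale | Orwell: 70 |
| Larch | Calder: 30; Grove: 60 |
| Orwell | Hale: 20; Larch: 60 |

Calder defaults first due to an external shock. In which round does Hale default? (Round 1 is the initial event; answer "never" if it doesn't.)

never

Round 1 — Calder defaults (initial).
  Larch: +85 → 85 ≥ 30
  Orwell: +55 → 55 ≥ 50
Round 2 — Larch, Orwell default.
  Grove: +60 → 60 < 70
  Hale: +20 → 20 < 120
No further defaults.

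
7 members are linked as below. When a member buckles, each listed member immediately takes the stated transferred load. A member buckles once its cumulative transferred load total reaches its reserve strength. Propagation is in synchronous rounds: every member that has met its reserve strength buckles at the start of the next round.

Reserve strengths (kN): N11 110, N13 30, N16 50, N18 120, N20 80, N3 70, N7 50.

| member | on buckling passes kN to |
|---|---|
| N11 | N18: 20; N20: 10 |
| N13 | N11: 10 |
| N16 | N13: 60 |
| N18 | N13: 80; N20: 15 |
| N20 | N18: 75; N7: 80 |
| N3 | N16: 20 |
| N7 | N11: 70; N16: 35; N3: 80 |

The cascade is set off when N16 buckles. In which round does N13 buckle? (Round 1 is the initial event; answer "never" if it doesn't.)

2

Round 1 — N16 buckles (initial).
  N13: +60 → 60 ≥ 30
Round 2 — N13 buckles.
  N11: +10 → 10 < 110
No further bucklings.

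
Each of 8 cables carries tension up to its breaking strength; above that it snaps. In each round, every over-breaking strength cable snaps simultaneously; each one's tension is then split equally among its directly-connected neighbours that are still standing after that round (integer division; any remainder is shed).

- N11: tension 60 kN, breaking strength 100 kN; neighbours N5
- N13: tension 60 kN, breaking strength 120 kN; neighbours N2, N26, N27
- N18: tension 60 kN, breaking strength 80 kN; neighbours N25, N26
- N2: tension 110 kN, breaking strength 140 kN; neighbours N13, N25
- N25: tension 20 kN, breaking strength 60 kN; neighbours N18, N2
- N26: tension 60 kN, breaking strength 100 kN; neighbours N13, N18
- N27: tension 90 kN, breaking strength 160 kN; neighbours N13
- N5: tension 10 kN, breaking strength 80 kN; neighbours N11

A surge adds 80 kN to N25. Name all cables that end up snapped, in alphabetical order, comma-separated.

N13, N18, N2, N25, N26, N27

Round 1 — N25 at 100 > 60. N25 snaps.
  N25 sheds 100 kN to N18, N2: 50 each.
    N18: 60+50 = 110 > 80
    N2: 110+50 = 160 > 140
Round 2 — N18, N2 snap.
  N18 sheds 110 kN to N26: 110 each.
    N26: 60+110 = 170 > 100
  N2 sheds 160 kN to N13: 160 each.
    N13: 60+160 = 220 > 120
Round 3 — N13, N26 snap.
  N13 sheds 220 kN to N27: 220 each.
    N27: 90+220 = 310 > 160
  N26 sheds 170 kN: no online neighbours, lost.
Round 4 — N27 snaps.
  N27 sheds 310 kN: no online neighbours, lost.
No further breaks.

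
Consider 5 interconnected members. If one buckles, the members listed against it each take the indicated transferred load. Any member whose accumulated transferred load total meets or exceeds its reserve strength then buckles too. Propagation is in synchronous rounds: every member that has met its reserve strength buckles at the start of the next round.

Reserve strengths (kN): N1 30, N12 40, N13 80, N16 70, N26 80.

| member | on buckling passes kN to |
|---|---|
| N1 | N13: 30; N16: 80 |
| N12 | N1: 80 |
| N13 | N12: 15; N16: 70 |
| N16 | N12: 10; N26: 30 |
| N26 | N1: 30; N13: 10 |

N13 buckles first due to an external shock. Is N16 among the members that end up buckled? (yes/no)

yes

Round 1 — N13 buckles (initial).
  N12: +15 → 15 < 40
  N16: +70 → 70 ≥ 70
Round 2 — N16 buckles.
  N12: +10 → 25 < 40
  N26: +30 → 30 < 80
No further bucklings.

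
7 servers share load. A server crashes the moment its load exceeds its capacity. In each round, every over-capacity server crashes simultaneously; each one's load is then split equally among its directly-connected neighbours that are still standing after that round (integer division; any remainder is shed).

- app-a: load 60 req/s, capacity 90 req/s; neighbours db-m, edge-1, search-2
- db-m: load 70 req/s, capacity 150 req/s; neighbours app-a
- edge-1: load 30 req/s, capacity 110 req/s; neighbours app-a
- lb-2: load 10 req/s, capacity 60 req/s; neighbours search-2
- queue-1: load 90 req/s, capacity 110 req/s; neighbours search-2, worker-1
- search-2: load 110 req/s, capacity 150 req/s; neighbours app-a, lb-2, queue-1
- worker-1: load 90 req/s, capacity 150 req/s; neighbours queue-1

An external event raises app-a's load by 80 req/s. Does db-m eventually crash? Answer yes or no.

no

Round 1 — app-a at 140 > 90. app-a crashes.
  app-a sheds 140 req/s to db-m, edge-1, search-2: 46 each (2 lost).
    db-m: 70+46 = 116 ≤ 150
    edge-1: 30+46 = 76 ≤ 110
    search-2: 110+46 = 156 > 150
Round 2 — search-2 crashes.
  search-2 sheds 156 req/s to lb-2, queue-1: 78 each.
    lb-2: 10+78 = 88 > 60
    queue-1: 90+78 = 168 > 110
Round 3 — lb-2, queue-1 crash.
  lb-2 sheds 88 req/s: no online neighbours, lost.
  queue-1 sheds 168 req/s to worker-1: 168 each.
    worker-1: 90+168 = 258 > 150
Round 4 — worker-1 crashes.
  worker-1 sheds 258 req/s: no online neighbours, lost.
No further crashes.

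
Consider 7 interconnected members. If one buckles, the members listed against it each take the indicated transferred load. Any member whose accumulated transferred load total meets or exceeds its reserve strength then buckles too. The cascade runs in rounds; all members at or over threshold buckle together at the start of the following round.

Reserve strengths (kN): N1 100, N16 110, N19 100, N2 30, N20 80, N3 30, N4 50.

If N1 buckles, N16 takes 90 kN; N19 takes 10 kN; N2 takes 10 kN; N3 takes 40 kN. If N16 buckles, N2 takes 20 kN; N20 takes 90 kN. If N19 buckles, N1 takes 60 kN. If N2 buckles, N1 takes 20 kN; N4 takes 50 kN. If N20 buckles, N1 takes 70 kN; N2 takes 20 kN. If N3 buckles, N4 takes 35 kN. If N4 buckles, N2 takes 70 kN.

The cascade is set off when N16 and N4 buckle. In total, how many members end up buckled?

Round 1 — N16, N4 buckle (initial).
  N2: +20+70 → 90 ≥ 30
  N20: +90 → 90 ≥ 80
Round 2 — N2, N20 buckle.
  N1: +20+70 → 90 < 100
No further bucklings.

4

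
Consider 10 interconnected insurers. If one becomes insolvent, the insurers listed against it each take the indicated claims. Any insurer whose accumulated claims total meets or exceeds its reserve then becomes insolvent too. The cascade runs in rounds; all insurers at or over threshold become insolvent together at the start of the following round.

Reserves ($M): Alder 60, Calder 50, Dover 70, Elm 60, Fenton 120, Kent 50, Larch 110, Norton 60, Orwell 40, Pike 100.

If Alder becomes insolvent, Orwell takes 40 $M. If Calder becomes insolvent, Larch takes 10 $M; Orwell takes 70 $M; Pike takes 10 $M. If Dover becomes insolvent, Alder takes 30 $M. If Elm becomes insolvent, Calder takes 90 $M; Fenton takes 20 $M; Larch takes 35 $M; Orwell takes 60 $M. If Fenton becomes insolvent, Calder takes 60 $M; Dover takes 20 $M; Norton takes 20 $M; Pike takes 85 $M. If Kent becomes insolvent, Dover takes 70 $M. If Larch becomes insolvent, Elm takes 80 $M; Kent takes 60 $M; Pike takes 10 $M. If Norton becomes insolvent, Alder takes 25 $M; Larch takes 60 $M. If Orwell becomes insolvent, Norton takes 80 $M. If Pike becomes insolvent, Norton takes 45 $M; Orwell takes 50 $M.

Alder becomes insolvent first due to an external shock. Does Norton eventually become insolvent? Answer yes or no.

Round 1 — Alder becomes insolvent (initial).
  Orwell: +40 → 40 ≥ 40
Round 2 — Orwell becomes insolvent.
  Norton: +80 → 80 ≥ 60
Round 3 — Norton becomes insolvent.
  Larch: +60 → 60 < 110
No further insolvencies.

yes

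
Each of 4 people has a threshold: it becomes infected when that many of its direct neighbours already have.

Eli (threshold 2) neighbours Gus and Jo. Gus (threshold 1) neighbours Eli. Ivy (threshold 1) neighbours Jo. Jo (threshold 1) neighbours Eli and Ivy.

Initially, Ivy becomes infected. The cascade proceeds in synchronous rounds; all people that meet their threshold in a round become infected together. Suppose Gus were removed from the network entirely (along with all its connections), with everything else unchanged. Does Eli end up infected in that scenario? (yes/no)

no

With Gus removed:
Round 1 — Ivy becomes infected (initial).
Round 2 — checking thresholds:
  Jo: 1 of 2 neighbours ≥ 1, becomes infected.
Round 3 — no new infections; cascade stops.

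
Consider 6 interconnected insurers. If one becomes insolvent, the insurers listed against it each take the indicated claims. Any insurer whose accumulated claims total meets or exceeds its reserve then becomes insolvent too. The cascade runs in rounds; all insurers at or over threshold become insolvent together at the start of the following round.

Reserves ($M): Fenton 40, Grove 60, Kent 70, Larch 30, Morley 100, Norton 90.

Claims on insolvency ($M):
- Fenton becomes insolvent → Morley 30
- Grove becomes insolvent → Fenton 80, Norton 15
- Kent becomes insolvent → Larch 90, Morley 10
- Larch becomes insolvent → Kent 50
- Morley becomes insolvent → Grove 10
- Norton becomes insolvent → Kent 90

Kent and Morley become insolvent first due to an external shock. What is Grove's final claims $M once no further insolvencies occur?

Round 1 — Kent, Morley become insolvent (initial).
  Grove: +10 → 10 < 60
  Larch: +90 → 90 ≥ 30
Round 2 — Larch becomes insolvent.
No further insolvencies.

10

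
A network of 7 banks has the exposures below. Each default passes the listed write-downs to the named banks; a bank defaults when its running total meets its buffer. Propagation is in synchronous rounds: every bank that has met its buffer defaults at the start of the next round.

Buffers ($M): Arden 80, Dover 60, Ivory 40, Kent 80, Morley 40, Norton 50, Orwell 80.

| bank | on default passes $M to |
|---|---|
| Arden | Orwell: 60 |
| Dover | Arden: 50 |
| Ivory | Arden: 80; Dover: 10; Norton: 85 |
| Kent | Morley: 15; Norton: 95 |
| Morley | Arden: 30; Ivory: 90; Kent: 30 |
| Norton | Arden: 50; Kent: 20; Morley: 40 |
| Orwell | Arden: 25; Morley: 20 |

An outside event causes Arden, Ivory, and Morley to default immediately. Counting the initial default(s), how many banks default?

Round 1 — Arden, Ivory, Morley default (initial).
  Dover: +10 → 10 < 60
  Kent: +30 → 30 < 80
  Norton: +85 → 85 ≥ 50
  Orwell: +60 → 60 < 80
Round 2 — Norton defaults.
  Kent: +20 → 50 < 80
No further defaults.

4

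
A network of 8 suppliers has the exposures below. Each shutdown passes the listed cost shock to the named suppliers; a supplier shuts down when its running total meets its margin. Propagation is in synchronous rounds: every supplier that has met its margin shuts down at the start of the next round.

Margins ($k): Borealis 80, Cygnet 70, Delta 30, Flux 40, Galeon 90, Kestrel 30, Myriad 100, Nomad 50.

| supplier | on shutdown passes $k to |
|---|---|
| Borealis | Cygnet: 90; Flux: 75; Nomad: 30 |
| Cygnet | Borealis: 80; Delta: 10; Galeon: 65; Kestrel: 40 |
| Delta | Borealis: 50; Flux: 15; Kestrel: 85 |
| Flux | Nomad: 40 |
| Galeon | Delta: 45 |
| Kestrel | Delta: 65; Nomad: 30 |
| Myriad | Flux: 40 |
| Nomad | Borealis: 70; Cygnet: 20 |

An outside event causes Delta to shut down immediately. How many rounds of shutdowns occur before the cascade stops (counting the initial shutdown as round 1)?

Round 1 — Delta shuts down (initial).
  Borealis: +50 → 50 < 80
  Flux: +15 → 15 < 40
  Kestrel: +85 → 85 ≥ 30
Round 2 — Kestrel shuts down.
  Nomad: +30 → 30 < 50
No further shutdowns.

2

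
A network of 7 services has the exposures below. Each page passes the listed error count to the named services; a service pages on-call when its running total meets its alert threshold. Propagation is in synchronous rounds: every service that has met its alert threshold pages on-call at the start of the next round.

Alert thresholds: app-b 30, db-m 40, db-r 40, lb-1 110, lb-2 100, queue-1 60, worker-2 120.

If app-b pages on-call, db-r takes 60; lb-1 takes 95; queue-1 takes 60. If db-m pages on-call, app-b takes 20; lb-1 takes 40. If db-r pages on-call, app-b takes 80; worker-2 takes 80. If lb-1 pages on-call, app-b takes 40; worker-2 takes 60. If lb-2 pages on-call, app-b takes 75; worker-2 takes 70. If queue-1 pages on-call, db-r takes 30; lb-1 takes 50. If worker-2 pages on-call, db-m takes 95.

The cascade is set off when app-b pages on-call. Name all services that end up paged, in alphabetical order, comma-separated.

Round 1 — app-b pages on-call (initial).
  db-r: +60 → 60 ≥ 40
  lb-1: +95 → 95 < 110
  queue-1: +60 → 60 ≥ 60
Round 2 — db-r, queue-1 page on-call.
  lb-1: +50 → 145 ≥ 110
  worker-2: +80 → 80 < 120
Round 3 — lb-1 pages on-call.
  worker-2: +60 → 140 ≥ 120
Round 4 — worker-2 pages on-call.
  db-m: +95 → 95 ≥ 40
Round 5 — db-m pages on-call.
No further pages.

app-b, db-m, db-r, lb-1, queue-1, worker-2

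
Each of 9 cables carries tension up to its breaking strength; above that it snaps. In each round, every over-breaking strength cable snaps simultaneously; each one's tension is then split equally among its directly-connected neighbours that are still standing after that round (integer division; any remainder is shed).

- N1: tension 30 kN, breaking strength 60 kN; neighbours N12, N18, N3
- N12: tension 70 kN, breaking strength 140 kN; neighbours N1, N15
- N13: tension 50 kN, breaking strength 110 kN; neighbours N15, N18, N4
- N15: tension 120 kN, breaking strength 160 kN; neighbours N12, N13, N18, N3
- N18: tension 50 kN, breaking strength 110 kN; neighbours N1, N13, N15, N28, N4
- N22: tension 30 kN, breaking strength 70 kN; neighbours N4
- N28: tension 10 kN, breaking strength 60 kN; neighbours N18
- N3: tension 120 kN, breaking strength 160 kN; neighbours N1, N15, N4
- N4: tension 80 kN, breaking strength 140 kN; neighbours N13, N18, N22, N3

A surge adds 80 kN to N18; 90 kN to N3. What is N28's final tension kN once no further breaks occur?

36

Round 1 — N18 at 130 > 110; N3 at 210 > 160. N18, N3 snap.
  N18 sheds 130 kN to N1, N13, N15, N28, N4: 26 each.
    N1: 30+26 = 56 ≤ 60
    N13: 50+26 = 76 ≤ 110
    N15: 120+26 = 146 ≤ 160
    N28: 10+26 = 36 ≤ 60
    N4: 80+26 = 106 ≤ 140
  N3 sheds 210 kN to N1, N15, N4: 70 each.
    N1: 56+70 = 126 > 60
    N15: 146+70 = 216 > 160
    N4: 106+70 = 176 > 140
Round 2 — N1, N15, N4 snap.
  N1 sheds 126 kN to N12: 126 each.
    N12: 70+126 = 196 > 140
  N15 sheds 216 kN to N12, N13: 108 each.
    N12: 196+108 = 304 > 140
    N13: 76+108 = 184 > 110
  N4 sheds 176 kN to N13, N22: 88 each.
    N13: 184+88 = 272 > 110
    N22: 30+88 = 118 > 70
Round 3 — N12, N13, N22 snap.
  N12 sheds 304 kN: no online neighbours, lost.
  N13 sheds 272 kN: no online neighbours, lost.
  N22 sheds 118 kN: no online neighbours, lost.
No further breaks.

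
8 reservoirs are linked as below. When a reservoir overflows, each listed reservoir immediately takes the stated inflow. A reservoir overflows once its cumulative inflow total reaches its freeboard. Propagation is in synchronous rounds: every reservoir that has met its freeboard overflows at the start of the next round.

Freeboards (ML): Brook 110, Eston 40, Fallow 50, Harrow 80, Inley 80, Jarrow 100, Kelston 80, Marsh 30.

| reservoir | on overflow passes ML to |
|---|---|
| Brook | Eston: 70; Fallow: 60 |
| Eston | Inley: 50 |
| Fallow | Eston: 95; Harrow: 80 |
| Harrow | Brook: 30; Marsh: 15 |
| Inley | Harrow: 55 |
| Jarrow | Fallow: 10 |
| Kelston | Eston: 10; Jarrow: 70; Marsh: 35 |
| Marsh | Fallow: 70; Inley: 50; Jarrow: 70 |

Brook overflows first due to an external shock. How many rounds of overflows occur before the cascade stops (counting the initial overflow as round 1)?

3

Round 1 — Brook overflows (initial).
  Eston: +70 → 70 ≥ 40
  Fallow: +60 → 60 ≥ 50
Round 2 — Eston, Fallow overflow.
  Harrow: +80 → 80 ≥ 80
  Inley: +50 → 50 < 80
Round 3 — Harrow overflows.
  Marsh: +15 → 15 < 30
No further overflows.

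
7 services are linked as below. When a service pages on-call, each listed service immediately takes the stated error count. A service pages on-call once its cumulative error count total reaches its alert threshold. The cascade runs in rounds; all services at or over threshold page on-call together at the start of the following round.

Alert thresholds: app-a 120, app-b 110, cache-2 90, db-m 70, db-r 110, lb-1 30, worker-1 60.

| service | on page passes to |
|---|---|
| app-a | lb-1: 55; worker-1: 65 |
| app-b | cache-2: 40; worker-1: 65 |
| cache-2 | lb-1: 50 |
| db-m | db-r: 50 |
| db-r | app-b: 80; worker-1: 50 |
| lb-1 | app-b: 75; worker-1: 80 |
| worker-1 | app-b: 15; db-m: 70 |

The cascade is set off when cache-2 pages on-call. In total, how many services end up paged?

Round 1 — cache-2 pages on-call (initial).
  lb-1: +50 → 50 ≥ 30
Round 2 — lb-1 pages on-call.
  app-b: +75 → 75 < 110
  worker-1: +80 → 80 ≥ 60
Round 3 — worker-1 pages on-call.
  app-b: +15 → 90 < 110
  db-m: +70 → 70 ≥ 70
Round 4 — db-m pages on-call.
  db-r: +50 → 50 < 110
No further pages.

4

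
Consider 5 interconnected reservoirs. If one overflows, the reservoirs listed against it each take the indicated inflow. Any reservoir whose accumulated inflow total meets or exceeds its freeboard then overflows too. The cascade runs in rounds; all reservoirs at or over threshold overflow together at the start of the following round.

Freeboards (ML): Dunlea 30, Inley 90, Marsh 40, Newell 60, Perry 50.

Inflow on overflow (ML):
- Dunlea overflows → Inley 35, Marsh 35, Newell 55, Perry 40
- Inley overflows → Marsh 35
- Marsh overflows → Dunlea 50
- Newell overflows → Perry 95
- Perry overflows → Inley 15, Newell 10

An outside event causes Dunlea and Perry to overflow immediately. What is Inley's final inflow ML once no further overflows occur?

Round 1 — Dunlea, Perry overflow (initial).
  Inley: +35+15 → 50 < 90
  Marsh: +35 → 35 < 40
  Newell: +55+10 → 65 ≥ 60
Round 2 — Newell overflows.
No further overflows.

50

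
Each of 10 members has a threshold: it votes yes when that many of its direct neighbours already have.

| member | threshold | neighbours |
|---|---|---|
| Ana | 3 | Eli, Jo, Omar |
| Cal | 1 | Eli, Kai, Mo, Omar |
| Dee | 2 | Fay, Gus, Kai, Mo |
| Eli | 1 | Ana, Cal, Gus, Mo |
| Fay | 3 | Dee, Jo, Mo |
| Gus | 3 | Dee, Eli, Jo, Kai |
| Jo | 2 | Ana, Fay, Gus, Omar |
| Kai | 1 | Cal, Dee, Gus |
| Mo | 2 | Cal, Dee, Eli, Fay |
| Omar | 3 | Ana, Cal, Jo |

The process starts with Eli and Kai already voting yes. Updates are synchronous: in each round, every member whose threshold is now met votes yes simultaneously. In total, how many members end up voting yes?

6

Round 1 — Eli, Kai vote yes (initial).
Round 2 — checking thresholds:
  Ana: 1 of 3 neighbours < 3, not yet.
  Cal: 2 of 4 neighbours ≥ 1, votes yes.
  Dee: 1 of 4 neighbours < 2, not yet.
  Gus: 2 of 4 neighbours < 3, not yet.
  Mo: 1 of 4 neighbours < 2, not yet.
Round 3 — checking thresholds:
  Ana: 1 of 3 neighbours < 3, not yet.
  Dee: 1 of 4 neighbours < 2, not yet.
  Gus: 2 of 4 neighbours < 3, not yet.
  Mo: 2 of 4 neighbours ≥ 2, votes yes.
  Omar: 1 of 3 neighbours < 3, not yet.
Round 4 — checking thresholds:
  Ana: 1 of 3 neighbours < 3, not yet.
  Dee: 2 of 4 neighbours ≥ 2, votes yes.
  Fay: 1 of 3 neighbours < 3, not yet.
  Gus: 2 of 4 neighbours < 3, not yet.
  Omar: 1 of 3 neighbours < 3, not yet.
Round 5 — checking thresholds:
  Ana: 1 of 3 neighbours < 3, not yet.
  Fay: 2 of 3 neighbours < 3, not yet.
  Gus: 3 of 4 neighbours ≥ 3, votes yes.
  Omar: 1 of 3 neighbours < 3, not yet.
Round 6 — no new yes votes; cascade stops.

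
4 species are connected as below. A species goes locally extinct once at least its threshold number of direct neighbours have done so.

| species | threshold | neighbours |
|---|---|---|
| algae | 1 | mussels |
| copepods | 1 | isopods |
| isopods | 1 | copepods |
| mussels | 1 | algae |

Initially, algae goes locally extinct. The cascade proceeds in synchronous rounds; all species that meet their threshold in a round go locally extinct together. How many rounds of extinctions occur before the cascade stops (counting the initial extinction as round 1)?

Round 1 — algae goes locally extinct (initial).
Round 2 — checking thresholds:
  mussels: 1 of 1 neighbours ≥ 1, goes locally extinct.
Round 3 — no new extinctions; cascade stops.

2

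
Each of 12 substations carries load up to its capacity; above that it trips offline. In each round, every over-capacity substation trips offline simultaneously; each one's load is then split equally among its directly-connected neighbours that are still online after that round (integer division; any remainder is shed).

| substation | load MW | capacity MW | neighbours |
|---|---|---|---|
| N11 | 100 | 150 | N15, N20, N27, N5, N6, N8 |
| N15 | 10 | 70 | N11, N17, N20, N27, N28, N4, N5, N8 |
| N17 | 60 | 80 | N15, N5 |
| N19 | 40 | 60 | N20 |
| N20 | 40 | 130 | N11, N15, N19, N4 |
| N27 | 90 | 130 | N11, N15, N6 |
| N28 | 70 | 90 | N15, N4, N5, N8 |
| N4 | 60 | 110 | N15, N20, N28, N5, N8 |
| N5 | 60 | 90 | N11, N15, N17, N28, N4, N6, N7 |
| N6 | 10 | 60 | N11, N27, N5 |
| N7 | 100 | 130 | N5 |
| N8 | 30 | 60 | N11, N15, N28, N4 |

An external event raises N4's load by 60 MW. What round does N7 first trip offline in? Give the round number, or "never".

Round 1 — N4 at 120 > 110. N4 trips offline.
  N4 sheds 120 MW to N15, N20, N28, N5, N8: 24 each.
    N15: 10+24 = 34 ≤ 70
    N20: 40+24 = 64 ≤ 130
    N28: 70+24 = 94 > 90
    N5: 60+24 = 84 ≤ 90
    N8: 30+24 = 54 ≤ 60
Round 2 — N28 trips offline.
  N28 sheds 94 MW to N15, N5, N8: 31 each (1 lost).
    N15: 34+31 = 65 ≤ 70
    N5: 84+31 = 115 > 90
    N8: 54+31 = 85 > 60
Round 3 — N5, N8 trip offline.
  N5 sheds 115 MW to N11, N15, N17, N6, N7: 23 each.
    N11: 100+23 = 123 ≤ 150
    N15: 65+23 = 88 > 70
    N17: 60+23 = 83 > 80
    N6: 10+23 = 33 ≤ 60
    N7: 100+23 = 123 ≤ 130
  N8 sheds 85 MW to N11, N15: 42 each (1 lost).
    N11: 123+42 = 165 > 150
    N15: 88+42 = 130 > 70
Round 4 — N11, N15, N17 trip offline.
  N11 sheds 165 MW to N20, N27, N6: 55 each.
    N20: 64+55 = 119 ≤ 130
    N27: 90+55 = 145 > 130
    N6: 33+55 = 88 > 60
  N15 sheds 130 MW to N20, N27: 65 each.
    N20: 119+65 = 184 > 130
    N27: 145+65 = 210 > 130
  N17 sheds 83 MW: no online neighbours, lost.
Round 5 — N20, N27, N6 trip offline.
  N20 sheds 184 MW to N19: 184 each.
    N19: 40+184 = 224 > 60
  N27 sheds 210 MW: no online neighbours, lost.
  N6 sheds 88 MW: no online neighbours, lost.
Round 6 — N19 trips offline.
  N19 sheds 224 MW: no online neighbours, lost.
No further trips.

never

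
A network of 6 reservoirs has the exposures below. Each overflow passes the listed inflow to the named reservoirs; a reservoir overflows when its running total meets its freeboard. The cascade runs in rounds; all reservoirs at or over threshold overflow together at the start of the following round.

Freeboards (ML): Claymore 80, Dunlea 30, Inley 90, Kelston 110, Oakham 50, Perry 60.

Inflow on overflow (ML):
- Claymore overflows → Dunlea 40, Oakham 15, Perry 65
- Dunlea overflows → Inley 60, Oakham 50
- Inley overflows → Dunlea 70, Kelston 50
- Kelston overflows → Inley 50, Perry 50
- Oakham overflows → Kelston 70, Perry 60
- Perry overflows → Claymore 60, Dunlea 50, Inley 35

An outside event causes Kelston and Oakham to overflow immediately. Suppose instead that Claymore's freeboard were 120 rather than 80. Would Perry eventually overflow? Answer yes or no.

With Claymore's freeboard at 120:
Round 1 — Kelston, Oakham overflow (initial).
  Inley: +50 → 50 < 90
  Perry: +50+60 → 110 ≥ 60
Round 2 — Perry overflows.
  Claymore: +60 → 60 < 120
  Dunlea: +50 → 50 ≥ 30
  Inley: +35 → 85 < 90
Round 3 — Dunlea overflows.
  Inley: +60 → 145 ≥ 90
Round 4 — Inley overflows.
No further overflows.

yes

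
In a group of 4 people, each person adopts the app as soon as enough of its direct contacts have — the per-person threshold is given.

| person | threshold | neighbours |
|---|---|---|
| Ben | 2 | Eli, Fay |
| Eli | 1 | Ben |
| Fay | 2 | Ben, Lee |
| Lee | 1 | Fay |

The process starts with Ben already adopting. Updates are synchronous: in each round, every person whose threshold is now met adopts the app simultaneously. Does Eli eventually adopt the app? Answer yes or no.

Round 1 — Ben adopts the app (initial).
Round 2 — checking thresholds:
  Eli: 1 of 1 neighbours ≥ 1, adopts the app.
  Fay: 1 of 2 neighbours < 2, holds.
Round 3 — no new adoptions; cascade stops.

yes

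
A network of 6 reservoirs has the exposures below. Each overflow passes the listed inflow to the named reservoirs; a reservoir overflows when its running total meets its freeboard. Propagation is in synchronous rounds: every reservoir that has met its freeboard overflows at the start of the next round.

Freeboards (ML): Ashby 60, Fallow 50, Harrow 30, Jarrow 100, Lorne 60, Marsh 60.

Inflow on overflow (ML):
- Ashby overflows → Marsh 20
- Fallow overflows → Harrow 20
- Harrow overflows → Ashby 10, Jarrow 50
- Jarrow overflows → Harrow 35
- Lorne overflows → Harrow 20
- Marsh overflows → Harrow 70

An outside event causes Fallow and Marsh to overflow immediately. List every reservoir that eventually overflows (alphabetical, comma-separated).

Round 1 — Fallow, Marsh overflow (initial).
  Harrow: +20+70 → 90 ≥ 30
Round 2 — Harrow overflows.
  Ashby: +10 → 10 < 60
  Jarrow: +50 → 50 < 100
No further overflows.

Fallow, Harrow, Marsh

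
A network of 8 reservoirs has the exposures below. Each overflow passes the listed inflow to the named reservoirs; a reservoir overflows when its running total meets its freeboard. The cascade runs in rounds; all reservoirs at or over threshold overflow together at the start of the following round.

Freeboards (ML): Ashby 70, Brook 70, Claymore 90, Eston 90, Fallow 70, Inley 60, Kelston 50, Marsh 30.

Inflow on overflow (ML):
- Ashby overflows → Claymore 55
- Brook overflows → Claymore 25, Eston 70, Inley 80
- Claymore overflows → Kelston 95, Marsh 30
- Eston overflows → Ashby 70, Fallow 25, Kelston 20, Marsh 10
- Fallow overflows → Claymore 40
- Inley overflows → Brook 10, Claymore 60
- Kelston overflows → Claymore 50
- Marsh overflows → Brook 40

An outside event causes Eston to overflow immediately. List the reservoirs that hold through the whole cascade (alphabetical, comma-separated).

Brook, Claymore, Fallow, Inley, Kelston, Marsh

Round 1 — Eston overflows (initial).
  Ashby: +70 → 70 ≥ 70
  Fallow: +25 → 25 < 70
  Kelston: +20 → 20 < 50
  Marsh: +10 → 10 < 30
Round 2 — Ashby overflows.
  Claymore: +55 → 55 < 90
No further overflows.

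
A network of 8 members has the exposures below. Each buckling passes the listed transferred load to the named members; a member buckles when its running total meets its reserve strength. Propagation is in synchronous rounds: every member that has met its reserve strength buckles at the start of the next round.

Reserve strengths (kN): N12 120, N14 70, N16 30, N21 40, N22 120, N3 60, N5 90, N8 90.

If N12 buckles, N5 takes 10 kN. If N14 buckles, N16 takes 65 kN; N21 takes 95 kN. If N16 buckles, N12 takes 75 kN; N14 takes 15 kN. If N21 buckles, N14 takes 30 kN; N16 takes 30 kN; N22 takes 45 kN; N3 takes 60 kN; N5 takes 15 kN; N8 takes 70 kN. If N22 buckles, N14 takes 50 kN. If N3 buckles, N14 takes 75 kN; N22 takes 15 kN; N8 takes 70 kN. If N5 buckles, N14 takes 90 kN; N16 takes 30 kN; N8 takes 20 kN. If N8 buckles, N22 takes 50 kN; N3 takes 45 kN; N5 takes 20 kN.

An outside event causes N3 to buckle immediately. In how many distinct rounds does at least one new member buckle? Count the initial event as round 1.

4

Round 1 — N3 buckles (initial).
  N14: +75 → 75 ≥ 70
  N22: +15 → 15 < 120
  N8: +70 → 70 < 90
Round 2 — N14 buckles.
  N16: +65 → 65 ≥ 30
  N21: +95 → 95 ≥ 40
Round 3 — N16, N21 buckle.
  N12: +75 → 75 < 120
  N22: +45 → 60 < 120
  N5: +15 → 15 < 90
  N8: +70 → 140 ≥ 90
Round 4 — N8 buckles.
  N22: +50 → 110 < 120
  N5: +20 → 35 < 90
No further bucklings.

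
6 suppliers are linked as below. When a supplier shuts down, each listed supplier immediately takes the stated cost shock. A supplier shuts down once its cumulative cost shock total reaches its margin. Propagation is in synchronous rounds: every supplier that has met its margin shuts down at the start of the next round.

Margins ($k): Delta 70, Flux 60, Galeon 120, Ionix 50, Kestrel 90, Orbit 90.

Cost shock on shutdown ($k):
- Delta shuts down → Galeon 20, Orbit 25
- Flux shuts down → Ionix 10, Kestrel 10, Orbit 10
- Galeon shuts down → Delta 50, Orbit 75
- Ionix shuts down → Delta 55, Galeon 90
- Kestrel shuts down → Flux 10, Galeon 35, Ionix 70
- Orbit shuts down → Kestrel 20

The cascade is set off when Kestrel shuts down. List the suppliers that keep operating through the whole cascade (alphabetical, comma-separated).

Flux

Round 1 — Kestrel shuts down (initial).
  Flux: +10 → 10 < 60
  Galeon: +35 → 35 < 120
  Ionix: +70 → 70 ≥ 50
Round 2 — Ionix shuts down.
  Delta: +55 → 55 < 70
  Galeon: +90 → 125 ≥ 120
Round 3 — Galeon shuts down.
  Delta: +50 → 105 ≥ 70
  Orbit: +75 → 75 < 90
Round 4 — Delta shuts down.
  Orbit: +25 → 100 ≥ 90
Round 5 — Orbit shuts down.
No further shutdowns.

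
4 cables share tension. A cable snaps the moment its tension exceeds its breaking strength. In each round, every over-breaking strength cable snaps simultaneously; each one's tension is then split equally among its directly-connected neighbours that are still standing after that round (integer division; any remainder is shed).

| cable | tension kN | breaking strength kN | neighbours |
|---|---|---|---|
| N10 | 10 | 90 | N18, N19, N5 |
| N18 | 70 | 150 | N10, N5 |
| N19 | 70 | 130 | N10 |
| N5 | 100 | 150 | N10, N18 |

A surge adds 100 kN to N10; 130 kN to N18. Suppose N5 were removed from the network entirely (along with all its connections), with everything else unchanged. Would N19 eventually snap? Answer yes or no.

With N5 removed:
Round 1 — N10 at 110 > 90; N18 at 200 > 150. N10, N18 snap.
  N10 sheds 110 kN to N19: 110 each.
    N19: 70+110 = 180 > 130
  N18 sheds 200 kN: no online neighbours, lost.
Round 2 — N19 snaps.
  N19 sheds 180 kN: no online neighbours, lost.
No further breaks.

yes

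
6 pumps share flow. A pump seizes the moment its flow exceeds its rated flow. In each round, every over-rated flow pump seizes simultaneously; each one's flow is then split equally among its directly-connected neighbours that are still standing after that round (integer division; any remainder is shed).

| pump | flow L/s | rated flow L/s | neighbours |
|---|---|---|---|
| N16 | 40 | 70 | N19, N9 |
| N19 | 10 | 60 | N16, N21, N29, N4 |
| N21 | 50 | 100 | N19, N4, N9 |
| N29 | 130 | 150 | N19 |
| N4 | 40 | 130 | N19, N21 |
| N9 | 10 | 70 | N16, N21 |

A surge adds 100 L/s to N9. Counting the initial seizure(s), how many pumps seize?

6

Round 1 — N9 at 110 > 70. N9 seizes.
  N9 sheds 110 L/s to N16, N21: 55 each.
    N16: 40+55 = 95 > 70
    N21: 50+55 = 105 > 100
Round 2 — N16, N21 seize.
  N16 sheds 95 L/s to N19: 95 each.
    N19: 10+95 = 105 > 60
  N21 sheds 105 L/s to N19, N4: 52 each (1 lost).
    N19: 105+52 = 157 > 60
    N4: 40+52 = 92 ≤ 130
Round 3 — N19 seizes.
  N19 sheds 157 L/s to N29, N4: 78 each (1 lost).
    N29: 130+78 = 208 > 150
    N4: 92+78 = 170 > 130
Round 4 — N29, N4 seize.
  N29 sheds 208 L/s: no online neighbours, lost.
  N4 sheds 170 L/s: no online neighbours, lost.
No further seizures.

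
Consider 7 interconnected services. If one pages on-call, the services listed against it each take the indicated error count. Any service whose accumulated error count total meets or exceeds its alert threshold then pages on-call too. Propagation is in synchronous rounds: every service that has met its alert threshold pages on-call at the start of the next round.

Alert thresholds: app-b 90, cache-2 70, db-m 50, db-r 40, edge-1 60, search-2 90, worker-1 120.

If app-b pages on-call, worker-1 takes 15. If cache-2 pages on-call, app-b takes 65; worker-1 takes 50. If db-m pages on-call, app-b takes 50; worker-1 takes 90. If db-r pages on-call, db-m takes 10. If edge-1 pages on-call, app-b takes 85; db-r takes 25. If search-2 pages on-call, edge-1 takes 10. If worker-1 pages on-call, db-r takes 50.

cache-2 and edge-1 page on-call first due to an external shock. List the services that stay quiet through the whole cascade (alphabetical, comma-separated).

Round 1 — cache-2, edge-1 page on-call (initial).
  app-b: +65+85 → 150 ≥ 90
  db-r: +25 → 25 < 40
  worker-1: +50 → 50 < 120
Round 2 — app-b pages on-call.
  worker-1: +15 → 65 < 120
No further pages.

db-m, db-r, search-2, worker-1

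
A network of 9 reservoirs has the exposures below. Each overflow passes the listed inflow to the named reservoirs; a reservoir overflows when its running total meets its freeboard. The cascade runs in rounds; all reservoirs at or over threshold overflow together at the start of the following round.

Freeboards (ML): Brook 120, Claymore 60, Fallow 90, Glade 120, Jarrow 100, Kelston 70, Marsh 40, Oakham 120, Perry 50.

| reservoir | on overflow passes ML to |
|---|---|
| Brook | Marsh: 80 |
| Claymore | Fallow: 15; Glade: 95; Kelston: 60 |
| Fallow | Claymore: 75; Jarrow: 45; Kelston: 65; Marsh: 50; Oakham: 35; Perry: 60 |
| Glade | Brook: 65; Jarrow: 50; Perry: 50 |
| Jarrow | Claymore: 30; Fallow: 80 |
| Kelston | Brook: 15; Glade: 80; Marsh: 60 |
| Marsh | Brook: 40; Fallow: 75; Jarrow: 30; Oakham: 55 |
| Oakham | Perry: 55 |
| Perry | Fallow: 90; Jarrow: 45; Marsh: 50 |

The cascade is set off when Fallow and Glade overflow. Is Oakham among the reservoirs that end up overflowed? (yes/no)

no

Round 1 — Fallow, Glade overflow (initial).
  Brook: +65 → 65 < 120
  Claymore: +75 → 75 ≥ 60
  Jarrow: +45+50 → 95 < 100
  Kelston: +65 → 65 < 70
  Marsh: +50 → 50 ≥ 40
  Oakham: +35 → 35 < 120
  Perry: +60+50 → 110 ≥ 50
Round 2 — Claymore, Marsh, Perry overflow.
  Brook: +40 → 105 < 120
  Jarrow: +30+45 → 170 ≥ 100
  Kelston: +60 → 125 ≥ 70
  Oakham: +55 → 90 < 120
Round 3 — Jarrow, Kelston overflow.
  Brook: +15 → 120 ≥ 120
Round 4 — Brook overflows.
No further overflows.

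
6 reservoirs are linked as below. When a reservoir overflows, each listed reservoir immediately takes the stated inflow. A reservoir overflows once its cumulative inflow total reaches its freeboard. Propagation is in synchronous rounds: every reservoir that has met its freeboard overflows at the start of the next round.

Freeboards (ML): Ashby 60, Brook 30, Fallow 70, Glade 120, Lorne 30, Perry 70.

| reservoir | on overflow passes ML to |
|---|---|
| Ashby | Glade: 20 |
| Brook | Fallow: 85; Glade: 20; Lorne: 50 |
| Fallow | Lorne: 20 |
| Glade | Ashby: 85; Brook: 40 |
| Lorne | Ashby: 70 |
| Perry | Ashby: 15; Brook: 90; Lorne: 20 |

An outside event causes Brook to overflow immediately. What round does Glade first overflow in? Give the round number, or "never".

never

Round 1 — Brook overflows (initial).
  Fallow: +85 → 85 ≥ 70
  Glade: +20 → 20 < 120
  Lorne: +50 → 50 ≥ 30
Round 2 — Fallow, Lorne overflow.
  Ashby: +70 → 70 ≥ 60
Round 3 — Ashby overflows.
  Glade: +20 → 40 < 120
No further overflows.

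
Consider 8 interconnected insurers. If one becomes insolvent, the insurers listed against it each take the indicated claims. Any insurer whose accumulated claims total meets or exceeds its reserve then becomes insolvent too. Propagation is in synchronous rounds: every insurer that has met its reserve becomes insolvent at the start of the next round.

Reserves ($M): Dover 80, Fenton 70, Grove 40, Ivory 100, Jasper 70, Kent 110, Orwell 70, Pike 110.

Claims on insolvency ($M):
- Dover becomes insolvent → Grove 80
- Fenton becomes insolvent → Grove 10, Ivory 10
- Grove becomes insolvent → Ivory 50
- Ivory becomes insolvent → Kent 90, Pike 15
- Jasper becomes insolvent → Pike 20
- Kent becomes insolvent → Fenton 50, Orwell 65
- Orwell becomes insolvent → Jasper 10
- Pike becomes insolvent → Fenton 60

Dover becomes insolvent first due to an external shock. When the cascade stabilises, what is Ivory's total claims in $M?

50

Round 1 — Dover becomes insolvent (initial).
  Grove: +80 → 80 ≥ 40
Round 2 — Grove becomes insolvent.
  Ivory: +50 → 50 < 100
No further insolvencies.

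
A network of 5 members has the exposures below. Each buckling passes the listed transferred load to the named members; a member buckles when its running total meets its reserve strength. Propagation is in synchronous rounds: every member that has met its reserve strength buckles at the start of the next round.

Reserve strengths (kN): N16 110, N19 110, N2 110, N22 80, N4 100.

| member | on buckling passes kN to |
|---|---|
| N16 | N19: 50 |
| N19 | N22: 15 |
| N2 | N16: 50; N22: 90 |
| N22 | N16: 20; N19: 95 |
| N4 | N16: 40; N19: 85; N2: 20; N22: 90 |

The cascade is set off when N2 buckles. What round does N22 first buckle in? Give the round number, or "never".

Round 1 — N2 buckles (initial).
  N16: +50 → 50 < 110
  N22: +90 → 90 ≥ 80
Round 2 — N22 buckles.
  N16: +20 → 70 < 110
  N19: +95 → 95 < 110
No further bucklings.

2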